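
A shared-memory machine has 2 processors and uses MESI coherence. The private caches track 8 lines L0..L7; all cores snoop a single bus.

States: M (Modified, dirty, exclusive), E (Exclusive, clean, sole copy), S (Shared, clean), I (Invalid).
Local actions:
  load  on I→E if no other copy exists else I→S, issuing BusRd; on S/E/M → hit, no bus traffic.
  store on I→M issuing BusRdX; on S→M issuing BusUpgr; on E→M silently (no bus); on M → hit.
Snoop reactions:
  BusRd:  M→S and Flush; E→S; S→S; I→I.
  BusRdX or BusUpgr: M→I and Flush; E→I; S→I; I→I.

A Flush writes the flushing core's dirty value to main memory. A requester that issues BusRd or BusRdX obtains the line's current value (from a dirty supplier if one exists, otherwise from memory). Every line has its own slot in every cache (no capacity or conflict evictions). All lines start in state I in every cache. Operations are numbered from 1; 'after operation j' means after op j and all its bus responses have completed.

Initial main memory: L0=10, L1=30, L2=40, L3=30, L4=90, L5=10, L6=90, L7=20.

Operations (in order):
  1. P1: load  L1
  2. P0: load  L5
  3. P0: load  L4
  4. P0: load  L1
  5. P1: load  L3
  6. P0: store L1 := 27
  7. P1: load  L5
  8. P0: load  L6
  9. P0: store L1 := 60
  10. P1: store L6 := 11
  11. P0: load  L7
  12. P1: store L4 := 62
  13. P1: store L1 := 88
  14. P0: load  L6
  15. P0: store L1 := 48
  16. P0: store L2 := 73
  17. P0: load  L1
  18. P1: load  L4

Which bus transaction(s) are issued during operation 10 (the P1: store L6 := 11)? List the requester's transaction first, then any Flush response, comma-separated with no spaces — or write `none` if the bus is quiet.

  op1 P1: load  L1 → I/E on L1; bus BusRd; mem=30
  op2 P0: load  L5 → E/I on L5; bus BusRd; mem=10
  op3 P0: load  L4 → E/I on L4; bus BusRd; mem=90
  op4 P0: load  L1 → S/S on L1; bus BusRd; mem=30
  op5 P1: load  L3 → I/E on L3; bus BusRd; mem=30
  op6 P0: store L1 := 27 → M/I on L1; bus BusUpgr; mem=30
  op7 P1: load  L5 → S/S on L5; bus BusRd; mem=10
  op8 P0: load  L6 → E/I on L6; bus BusRd; mem=90
  op9 P0: store L1 := 60 → M/I on L1; bus (none); mem=30
  op10 P1: store L6 := 11 → I/M on L6; bus BusRdX; mem=90
  op11 P0: load  L7 → E/I on L7; bus BusRd; mem=20
  op12 P1: store L4 := 62 → I/M on L4; bus BusRdX; mem=90
  op13 P1: store L1 := 88 → I/M on L1; bus BusRdX Flush; mem=60
  op14 P0: load  L6 → S/S on L6; bus BusRd Flush; mem=11
  op15 P0: store L1 := 48 → M/I on L1; bus BusRdX Flush; mem=88
  op16 P0: store L2 := 73 → M/I on L2; bus BusRdX; mem=40
  op17 P0: load  L1 → M/I on L1; bus (none); mem=88
  op18 P1: load  L4 → I/M on L4; bus (none); mem=90

bus = BusRdX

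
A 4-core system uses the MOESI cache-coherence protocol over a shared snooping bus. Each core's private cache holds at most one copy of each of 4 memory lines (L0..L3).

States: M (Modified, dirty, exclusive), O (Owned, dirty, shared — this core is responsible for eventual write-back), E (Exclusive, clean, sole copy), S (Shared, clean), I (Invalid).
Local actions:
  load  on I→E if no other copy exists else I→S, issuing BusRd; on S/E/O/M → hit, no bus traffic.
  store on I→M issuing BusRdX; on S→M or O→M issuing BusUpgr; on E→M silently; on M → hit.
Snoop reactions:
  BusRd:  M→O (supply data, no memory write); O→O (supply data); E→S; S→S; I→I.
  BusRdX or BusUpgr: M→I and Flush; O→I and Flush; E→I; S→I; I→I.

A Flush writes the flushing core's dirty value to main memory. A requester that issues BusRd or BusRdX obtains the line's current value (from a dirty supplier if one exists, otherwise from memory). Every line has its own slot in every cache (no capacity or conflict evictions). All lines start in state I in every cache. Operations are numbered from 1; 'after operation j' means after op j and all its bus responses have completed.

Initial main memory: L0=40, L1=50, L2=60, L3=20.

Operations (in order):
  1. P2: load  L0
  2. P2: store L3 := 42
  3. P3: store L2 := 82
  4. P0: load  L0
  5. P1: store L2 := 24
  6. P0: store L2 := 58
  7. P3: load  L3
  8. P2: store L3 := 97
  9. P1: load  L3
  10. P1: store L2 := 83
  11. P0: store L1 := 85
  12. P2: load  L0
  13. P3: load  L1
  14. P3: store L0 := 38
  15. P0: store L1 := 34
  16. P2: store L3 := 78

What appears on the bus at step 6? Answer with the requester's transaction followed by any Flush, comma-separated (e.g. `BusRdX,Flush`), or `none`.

step 1: P2: load  L0  ⟶  IIEI  (L0)  txn=BusRd  M[L0]=40
step 2: P2: store L3 := 42  ⟶  IIMI  (L3)  txn=BusRdX  M[L3]=20
step 3: P3: store L2 := 82  ⟶  IIIM  (L2)  txn=BusRdX  M[L2]=60
step 4: P0: load  L0  ⟶  SISI  (L0)  txn=BusRd  M[L0]=40
step 5: P1: store L2 := 24  ⟶  IMII  (L2)  txn=BusRdX+Flush  M[L2]=82
step 6: P0: store L2 := 58  ⟶  MIII  (L2)  txn=BusRdX+Flush  M[L2]=24
step 7: P3: load  L3  ⟶  IIOS  (L3)  txn=BusRd  M[L3]=20
step 8: P2: store L3 := 97  ⟶  IIMI  (L3)  txn=BusUpgr  M[L3]=20
step 9: P1: load  L3  ⟶  ISOI  (L3)  txn=BusRd  M[L3]=20
step 10: P1: store L2 := 83  ⟶  IMII  (L2)  txn=BusRdX+Flush  M[L2]=58
step 11: P0: store L1 := 85  ⟶  MIII  (L1)  txn=BusRdX  M[L1]=50
step 12: P2: load  L0  ⟶  SISI  (L0)  txn=∅  M[L0]=40
step 13: P3: load  L1  ⟶  OIIS  (L1)  txn=BusRd  M[L1]=50
step 14: P3: store L0 := 38  ⟶  IIIM  (L0)  txn=BusRdX  M[L0]=40
step 15: P0: store L1 := 34  ⟶  MIII  (L1)  txn=BusUpgr  M[L1]=50
step 16: P2: store L3 := 78  ⟶  IIMI  (L3)  txn=BusUpgr  M[L3]=20

bus = BusRdX,Flush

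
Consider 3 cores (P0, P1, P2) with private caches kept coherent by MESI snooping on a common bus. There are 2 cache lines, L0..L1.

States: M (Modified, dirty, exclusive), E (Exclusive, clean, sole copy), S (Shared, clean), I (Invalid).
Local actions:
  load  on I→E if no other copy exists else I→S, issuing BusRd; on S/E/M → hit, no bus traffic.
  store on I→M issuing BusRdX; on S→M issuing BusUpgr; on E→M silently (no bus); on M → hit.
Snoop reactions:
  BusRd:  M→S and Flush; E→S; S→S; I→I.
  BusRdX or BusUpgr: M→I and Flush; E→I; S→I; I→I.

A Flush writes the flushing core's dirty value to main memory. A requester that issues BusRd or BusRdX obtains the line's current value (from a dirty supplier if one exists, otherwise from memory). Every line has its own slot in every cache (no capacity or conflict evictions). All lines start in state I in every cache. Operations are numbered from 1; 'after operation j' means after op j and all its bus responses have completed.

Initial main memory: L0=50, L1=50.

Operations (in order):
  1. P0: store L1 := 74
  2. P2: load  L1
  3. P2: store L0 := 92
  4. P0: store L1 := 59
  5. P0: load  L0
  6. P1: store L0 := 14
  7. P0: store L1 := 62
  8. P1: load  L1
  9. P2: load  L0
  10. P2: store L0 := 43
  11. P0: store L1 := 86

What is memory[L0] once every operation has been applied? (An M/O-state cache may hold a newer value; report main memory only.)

memory[L0] = 14

step 1: P0: store L1 := 74  ⟶  MII  (L1)  txn=BusRdX  M[L1]=50
step 2: P2: load  L1  ⟶  SIS  (L1)  txn=BusRd+Flush  M[L1]=74
step 3: P2: store L0 := 92  ⟶  IIM  (L0)  txn=BusRdX  M[L0]=50
step 4: P0: store L1 := 59  ⟶  MII  (L1)  txn=BusUpgr  M[L1]=74
step 5: P0: load  L0  ⟶  SIS  (L0)  txn=BusRd+Flush  M[L0]=92
step 6: P1: store L0 := 14  ⟶  IMI  (L0)  txn=BusRdX  M[L0]=92
step 7: P0: store L1 := 62  ⟶  MII  (L1)  txn=∅  M[L1]=74
step 8: P1: load  L1  ⟶  SSI  (L1)  txn=BusRd+Flush  M[L1]=62
step 9: P2: load  L0  ⟶  ISS  (L0)  txn=BusRd+Flush  M[L0]=14
step 10: P2: store L0 := 43  ⟶  IIM  (L0)  txn=BusUpgr  M[L0]=14
step 11: P0: store L1 := 86  ⟶  MII  (L1)  txn=BusUpgr  M[L1]=62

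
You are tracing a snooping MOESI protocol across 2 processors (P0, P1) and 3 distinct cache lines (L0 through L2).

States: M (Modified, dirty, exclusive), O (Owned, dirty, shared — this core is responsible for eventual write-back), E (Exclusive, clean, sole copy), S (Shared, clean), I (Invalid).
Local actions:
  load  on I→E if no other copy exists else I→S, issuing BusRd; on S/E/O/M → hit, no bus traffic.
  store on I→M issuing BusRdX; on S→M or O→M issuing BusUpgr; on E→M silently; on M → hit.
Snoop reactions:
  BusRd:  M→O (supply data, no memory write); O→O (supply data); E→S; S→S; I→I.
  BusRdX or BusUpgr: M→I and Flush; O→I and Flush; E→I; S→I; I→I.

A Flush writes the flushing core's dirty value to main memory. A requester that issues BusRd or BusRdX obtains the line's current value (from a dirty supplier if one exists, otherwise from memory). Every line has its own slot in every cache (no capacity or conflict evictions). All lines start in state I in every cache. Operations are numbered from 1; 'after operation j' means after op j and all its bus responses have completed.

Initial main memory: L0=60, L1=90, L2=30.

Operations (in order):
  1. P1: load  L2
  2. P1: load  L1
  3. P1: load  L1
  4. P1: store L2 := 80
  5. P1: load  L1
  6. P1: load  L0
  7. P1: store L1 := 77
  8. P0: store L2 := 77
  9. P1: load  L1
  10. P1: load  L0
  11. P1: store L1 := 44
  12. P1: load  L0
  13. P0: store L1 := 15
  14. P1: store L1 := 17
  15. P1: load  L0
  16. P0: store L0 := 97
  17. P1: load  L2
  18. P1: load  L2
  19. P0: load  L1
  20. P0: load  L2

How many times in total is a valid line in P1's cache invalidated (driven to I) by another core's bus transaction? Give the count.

invalidations = 3

1. P1: load  L2  bus=[BusRd]  L2: P0=I P1=E  mem[L2]=30
2. P1: load  L1  bus=[BusRd]  L1: P0=I P1=E  mem[L1]=90
3. P1: load  L1  bus=[-]  L1: P0=I P1=E  mem[L1]=90
4. P1: store L2 := 80  bus=[-]  L2: P0=I P1=M  mem[L2]=30
5. P1: load  L1  bus=[-]  L1: P0=I P1=E  mem[L1]=90
6. P1: load  L0  bus=[BusRd]  L0: P0=I P1=E  mem[L0]=60
7. P1: store L1 := 77  bus=[-]  L1: P0=I P1=M  mem[L1]=90
8. P0: store L2 := 77  bus=[BusRdX,Flush]  L2: P0=M P1=I  mem[L2]=80
9. P1: load  L1  bus=[-]  L1: P0=I P1=M  mem[L1]=90
10. P1: load  L0  bus=[-]  L0: P0=I P1=E  mem[L0]=60
11. P1: store L1 := 44  bus=[-]  L1: P0=I P1=M  mem[L1]=90
12. P1: load  L0  bus=[-]  L0: P0=I P1=E  mem[L0]=60
13. P0: store L1 := 15  bus=[BusRdX,Flush]  L1: P0=M P1=I  mem[L1]=44
14. P1: store L1 := 17  bus=[BusRdX,Flush]  L1: P0=I P1=M  mem[L1]=15
15. P1: load  L0  bus=[-]  L0: P0=I P1=E  mem[L0]=60
16. P0: store L0 := 97  bus=[BusRdX]  L0: P0=M P1=I  mem[L0]=60
17. P1: load  L2  bus=[BusRd]  L2: P0=O P1=S  mem[L2]=80
18. P1: load  L2  bus=[-]  L2: P0=O P1=S  mem[L2]=80
19. P0: load  L1  bus=[BusRd]  L1: P0=S P1=O  mem[L1]=15
20. P0: load  L2  bus=[-]  L2: P0=O P1=S  mem[L2]=80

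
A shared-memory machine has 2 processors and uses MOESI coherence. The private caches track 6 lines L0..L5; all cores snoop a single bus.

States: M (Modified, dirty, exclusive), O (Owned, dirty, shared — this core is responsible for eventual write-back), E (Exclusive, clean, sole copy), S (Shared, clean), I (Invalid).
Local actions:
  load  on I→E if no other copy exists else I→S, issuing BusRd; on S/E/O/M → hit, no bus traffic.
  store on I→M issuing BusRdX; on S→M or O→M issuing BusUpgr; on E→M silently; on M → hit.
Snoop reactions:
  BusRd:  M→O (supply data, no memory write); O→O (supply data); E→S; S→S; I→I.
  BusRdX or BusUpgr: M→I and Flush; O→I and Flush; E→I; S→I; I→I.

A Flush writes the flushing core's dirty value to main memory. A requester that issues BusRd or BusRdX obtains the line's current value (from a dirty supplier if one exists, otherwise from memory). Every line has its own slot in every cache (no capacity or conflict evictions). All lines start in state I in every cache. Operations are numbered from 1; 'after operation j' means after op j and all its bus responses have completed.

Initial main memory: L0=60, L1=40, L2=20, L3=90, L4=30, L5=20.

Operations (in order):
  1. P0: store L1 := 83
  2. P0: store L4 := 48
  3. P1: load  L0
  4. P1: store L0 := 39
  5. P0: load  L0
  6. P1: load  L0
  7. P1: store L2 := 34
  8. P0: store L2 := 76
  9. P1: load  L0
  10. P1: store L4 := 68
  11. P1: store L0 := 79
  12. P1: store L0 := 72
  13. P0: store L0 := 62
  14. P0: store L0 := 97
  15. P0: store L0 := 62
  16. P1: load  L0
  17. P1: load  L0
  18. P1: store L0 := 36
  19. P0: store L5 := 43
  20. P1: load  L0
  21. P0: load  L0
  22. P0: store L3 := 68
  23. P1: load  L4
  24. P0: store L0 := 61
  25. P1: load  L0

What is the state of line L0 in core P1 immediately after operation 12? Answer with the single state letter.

[1] P0: store L1 := 83 | P0:M(83), P1:I | bus: BusRdX
[2] P0: store L4 := 48 | P0:M(48), P1:I | bus: BusRdX
[3] P1: load  L0 | P0:I, P1:E(60) | bus: BusRd
[4] P1: store L0 := 39 | P0:I, P1:M(39) | bus: none
[5] P0: load  L0 | P0:S(39), P1:O(39) | bus: BusRd
[6] P1: load  L0 | P0:S(39), P1:O(39) | bus: none
[7] P1: store L2 := 34 | P0:I, P1:M(34) | bus: BusRdX
[8] P0: store L2 := 76 | P0:M(76), P1:I | bus: BusRdX,Flush
[9] P1: load  L0 | P0:S(39), P1:O(39) | bus: none
[10] P1: store L4 := 68 | P0:I, P1:M(68) | bus: BusRdX,Flush
[11] P1: store L0 := 79 | P0:I, P1:M(79) | bus: BusUpgr
[12] P1: store L0 := 72 | P0:I, P1:M(72) | bus: none
[13] P0: store L0 := 62 | P0:M(62), P1:I | bus: BusRdX,Flush
[14] P0: store L0 := 97 | P0:M(97), P1:I | bus: none
[15] P0: store L0 := 62 | P0:M(62), P1:I | bus: none
[16] P1: load  L0 | P0:O(62), P1:S(62) | bus: BusRd
[17] P1: load  L0 | P0:O(62), P1:S(62) | bus: none
[18] P1: store L0 := 36 | P0:I, P1:M(36) | bus: BusUpgr,Flush
[19] P0: store L5 := 43 | P0:M(43), P1:I | bus: BusRdX
[20] P1: load  L0 | P0:I, P1:M(36) | bus: none
[21] P0: load  L0 | P0:S(36), P1:O(36) | bus: BusRd
[22] P0: store L3 := 68 | P0:M(68), P1:I | bus: BusRdX
[23] P1: load  L4 | P0:I, P1:M(68) | bus: none
[24] P0: store L0 := 61 | P0:M(61), P1:I | bus: BusUpgr,Flush
[25] P1: load  L0 | P0:O(61), P1:S(61) | bus: BusRd

state = M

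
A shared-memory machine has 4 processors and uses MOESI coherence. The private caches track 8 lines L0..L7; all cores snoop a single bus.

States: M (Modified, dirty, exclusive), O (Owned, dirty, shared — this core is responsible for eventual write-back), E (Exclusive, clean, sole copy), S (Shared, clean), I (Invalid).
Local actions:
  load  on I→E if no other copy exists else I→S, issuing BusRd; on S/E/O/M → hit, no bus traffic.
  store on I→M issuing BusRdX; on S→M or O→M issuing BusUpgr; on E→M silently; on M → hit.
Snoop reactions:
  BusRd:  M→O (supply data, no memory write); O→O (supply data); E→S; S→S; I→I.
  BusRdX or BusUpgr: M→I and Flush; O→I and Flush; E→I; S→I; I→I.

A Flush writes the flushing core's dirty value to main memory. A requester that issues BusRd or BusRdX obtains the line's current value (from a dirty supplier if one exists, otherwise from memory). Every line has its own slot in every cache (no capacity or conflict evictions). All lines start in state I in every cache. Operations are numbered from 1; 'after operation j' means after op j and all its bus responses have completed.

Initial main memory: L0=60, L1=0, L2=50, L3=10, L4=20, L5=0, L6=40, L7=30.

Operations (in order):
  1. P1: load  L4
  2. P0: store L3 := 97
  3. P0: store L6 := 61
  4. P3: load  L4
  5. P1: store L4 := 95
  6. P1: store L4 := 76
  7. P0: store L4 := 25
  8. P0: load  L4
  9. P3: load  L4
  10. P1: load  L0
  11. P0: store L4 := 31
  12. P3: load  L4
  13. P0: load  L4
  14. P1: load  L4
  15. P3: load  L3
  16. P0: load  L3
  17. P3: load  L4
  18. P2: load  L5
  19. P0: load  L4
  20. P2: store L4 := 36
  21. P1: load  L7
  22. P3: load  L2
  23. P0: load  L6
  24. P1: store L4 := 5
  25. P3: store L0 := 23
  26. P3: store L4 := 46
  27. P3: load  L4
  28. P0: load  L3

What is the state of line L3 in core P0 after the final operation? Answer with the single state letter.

state = O

step 1: P1: load  L4  ⟶  IEII  (L4)  txn=BusRd  M[L4]=20
step 2: P0: store L3 := 97  ⟶  MIII  (L3)  txn=BusRdX  M[L3]=10
step 3: P0: store L6 := 61  ⟶  MIII  (L6)  txn=BusRdX  M[L6]=40
step 4: P3: load  L4  ⟶  ISIS  (L4)  txn=BusRd  M[L4]=20
step 5: P1: store L4 := 95  ⟶  IMII  (L4)  txn=BusUpgr  M[L4]=20
step 6: P1: store L4 := 76  ⟶  IMII  (L4)  txn=∅  M[L4]=20
step 7: P0: store L4 := 25  ⟶  MIII  (L4)  txn=BusRdX+Flush  M[L4]=76
step 8: P0: load  L4  ⟶  MIII  (L4)  txn=∅  M[L4]=76
step 9: P3: load  L4  ⟶  OIIS  (L4)  txn=BusRd  M[L4]=76
step 10: P1: load  L0  ⟶  IEII  (L0)  txn=BusRd  M[L0]=60
step 11: P0: store L4 := 31  ⟶  MIII  (L4)  txn=BusUpgr  M[L4]=76
step 12: P3: load  L4  ⟶  OIIS  (L4)  txn=BusRd  M[L4]=76
step 13: P0: load  L4  ⟶  OIIS  (L4)  txn=∅  M[L4]=76
step 14: P1: load  L4  ⟶  OSIS  (L4)  txn=BusRd  M[L4]=76
step 15: P3: load  L3  ⟶  OIIS  (L3)  txn=BusRd  M[L3]=10
step 16: P0: load  L3  ⟶  OIIS  (L3)  txn=∅  M[L3]=10
step 17: P3: load  L4  ⟶  OSIS  (L4)  txn=∅  M[L4]=76
step 18: P2: load  L5  ⟶  IIEI  (L5)  txn=BusRd  M[L5]=0
step 19: P0: load  L4  ⟶  OSIS  (L4)  txn=∅  M[L4]=76
step 20: P2: store L4 := 36  ⟶  IIMI  (L4)  txn=BusRdX+Flush  M[L4]=31
step 21: P1: load  L7  ⟶  IEII  (L7)  txn=BusRd  M[L7]=30
step 22: P3: load  L2  ⟶  IIIE  (L2)  txn=BusRd  M[L2]=50
step 23: P0: load  L6  ⟶  MIII  (L6)  txn=∅  M[L6]=40
step 24: P1: store L4 := 5  ⟶  IMII  (L4)  txn=BusRdX+Flush  M[L4]=36
step 25: P3: store L0 := 23  ⟶  IIIM  (L0)  txn=BusRdX  M[L0]=60
step 26: P3: store L4 := 46  ⟶  IIIM  (L4)  txn=BusRdX+Flush  M[L4]=5
step 27: P3: load  L4  ⟶  IIIM  (L4)  txn=∅  M[L4]=5
step 28: P0: load  L3  ⟶  OIIS  (L3)  txn=∅  M[L3]=10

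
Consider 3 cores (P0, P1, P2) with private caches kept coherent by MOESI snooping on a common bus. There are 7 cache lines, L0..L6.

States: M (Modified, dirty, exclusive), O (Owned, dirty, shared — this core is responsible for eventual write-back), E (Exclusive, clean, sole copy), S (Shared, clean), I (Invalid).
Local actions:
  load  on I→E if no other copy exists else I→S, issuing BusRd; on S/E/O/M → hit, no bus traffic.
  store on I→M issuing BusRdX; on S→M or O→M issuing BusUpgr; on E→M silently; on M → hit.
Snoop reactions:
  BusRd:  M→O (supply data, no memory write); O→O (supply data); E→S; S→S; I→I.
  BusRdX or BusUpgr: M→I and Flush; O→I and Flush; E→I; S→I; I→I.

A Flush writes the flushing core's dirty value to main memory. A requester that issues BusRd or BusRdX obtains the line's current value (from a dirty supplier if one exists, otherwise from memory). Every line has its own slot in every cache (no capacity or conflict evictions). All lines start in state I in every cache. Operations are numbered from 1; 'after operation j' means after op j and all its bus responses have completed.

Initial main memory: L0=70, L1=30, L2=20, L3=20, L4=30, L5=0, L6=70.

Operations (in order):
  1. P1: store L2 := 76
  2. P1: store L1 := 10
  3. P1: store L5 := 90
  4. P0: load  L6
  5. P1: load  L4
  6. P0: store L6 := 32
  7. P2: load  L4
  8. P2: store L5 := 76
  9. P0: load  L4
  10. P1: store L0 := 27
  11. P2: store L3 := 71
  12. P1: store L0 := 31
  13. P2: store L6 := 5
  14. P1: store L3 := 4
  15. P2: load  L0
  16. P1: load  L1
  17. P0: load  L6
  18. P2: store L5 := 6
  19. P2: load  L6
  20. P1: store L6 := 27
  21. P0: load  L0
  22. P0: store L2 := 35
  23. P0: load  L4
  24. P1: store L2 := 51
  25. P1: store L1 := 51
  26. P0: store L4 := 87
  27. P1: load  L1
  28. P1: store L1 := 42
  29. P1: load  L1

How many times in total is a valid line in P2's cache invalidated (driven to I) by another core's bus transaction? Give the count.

[1] P1: store L2 := 76 | P0:I, P1:M(76), P2:I | bus: BusRdX
[2] P1: store L1 := 10 | P0:I, P1:M(10), P2:I | bus: BusRdX
[3] P1: store L5 := 90 | P0:I, P1:M(90), P2:I | bus: BusRdX
[4] P0: load  L6 | P0:E(70), P1:I, P2:I | bus: BusRd
[5] P1: load  L4 | P0:I, P1:E(30), P2:I | bus: BusRd
[6] P0: store L6 := 32 | P0:M(32), P1:I, P2:I | bus: none
[7] P2: load  L4 | P0:I, P1:S(30), P2:S(30) | bus: BusRd
[8] P2: store L5 := 76 | P0:I, P1:I, P2:M(76) | bus: BusRdX,Flush
[9] P0: load  L4 | P0:S(30), P1:S(30), P2:S(30) | bus: BusRd
[10] P1: store L0 := 27 | P0:I, P1:M(27), P2:I | bus: BusRdX
[11] P2: store L3 := 71 | P0:I, P1:I, P2:M(71) | bus: BusRdX
[12] P1: store L0 := 31 | P0:I, P1:M(31), P2:I | bus: none
[13] P2: store L6 := 5 | P0:I, P1:I, P2:M(5) | bus: BusRdX,Flush
[14] P1: store L3 := 4 | P0:I, P1:M(4), P2:I | bus: BusRdX,Flush
[15] P2: load  L0 | P0:I, P1:O(31), P2:S(31) | bus: BusRd
[16] P1: load  L1 | P0:I, P1:M(10), P2:I | bus: none
[17] P0: load  L6 | P0:S(5), P1:I, P2:O(5) | bus: BusRd
[18] P2: store L5 := 6 | P0:I, P1:I, P2:M(6) | bus: none
[19] P2: load  L6 | P0:S(5), P1:I, P2:O(5) | bus: none
[20] P1: store L6 := 27 | P0:I, P1:M(27), P2:I | bus: BusRdX,Flush
[21] P0: load  L0 | P0:S(31), P1:O(31), P2:S(31) | bus: BusRd
[22] P0: store L2 := 35 | P0:M(35), P1:I, P2:I | bus: BusRdX,Flush
[23] P0: load  L4 | P0:S(30), P1:S(30), P2:S(30) | bus: none
[24] P1: store L2 := 51 | P0:I, P1:M(51), P2:I | bus: BusRdX,Flush
[25] P1: store L1 := 51 | P0:I, P1:M(51), P2:I | bus: none
[26] P0: store L4 := 87 | P0:M(87), P1:I, P2:I | bus: BusUpgr
[27] P1: load  L1 | P0:I, P1:M(51), P2:I | bus: none
[28] P1: store L1 := 42 | P0:I, P1:M(42), P2:I | bus: none
[29] P1: load  L1 | P0:I, P1:M(42), P2:I | bus: none

invalidations = 3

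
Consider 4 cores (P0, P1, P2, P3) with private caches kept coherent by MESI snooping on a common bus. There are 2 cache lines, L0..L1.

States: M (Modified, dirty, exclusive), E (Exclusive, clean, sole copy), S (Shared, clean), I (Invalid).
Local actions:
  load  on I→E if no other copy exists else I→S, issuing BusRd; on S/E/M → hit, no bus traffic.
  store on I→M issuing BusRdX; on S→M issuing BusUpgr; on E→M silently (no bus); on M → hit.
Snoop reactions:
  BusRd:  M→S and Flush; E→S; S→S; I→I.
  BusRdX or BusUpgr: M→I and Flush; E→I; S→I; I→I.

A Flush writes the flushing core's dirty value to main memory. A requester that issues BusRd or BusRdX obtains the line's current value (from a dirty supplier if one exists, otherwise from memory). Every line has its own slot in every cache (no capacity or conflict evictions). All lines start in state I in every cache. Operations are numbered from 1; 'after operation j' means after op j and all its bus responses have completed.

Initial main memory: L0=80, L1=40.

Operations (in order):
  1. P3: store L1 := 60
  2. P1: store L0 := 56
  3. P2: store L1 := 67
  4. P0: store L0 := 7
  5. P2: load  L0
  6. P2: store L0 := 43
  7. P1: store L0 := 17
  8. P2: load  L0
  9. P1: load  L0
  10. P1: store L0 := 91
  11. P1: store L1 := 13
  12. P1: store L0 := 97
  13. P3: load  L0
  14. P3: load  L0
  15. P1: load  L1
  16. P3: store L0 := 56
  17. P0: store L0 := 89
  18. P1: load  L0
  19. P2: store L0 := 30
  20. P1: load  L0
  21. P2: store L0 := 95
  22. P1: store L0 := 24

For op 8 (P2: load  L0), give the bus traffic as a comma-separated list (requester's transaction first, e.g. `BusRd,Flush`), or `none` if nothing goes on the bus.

[1] P3: store L1 := 60 | P0:I, P1:I, P2:I, P3:M(60) | bus: BusRdX
[2] P1: store L0 := 56 | P0:I, P1:M(56), P2:I, P3:I | bus: BusRdX
[3] P2: store L1 := 67 | P0:I, P1:I, P2:M(67), P3:I | bus: BusRdX,Flush
[4] P0: store L0 := 7 | P0:M(7), P1:I, P2:I, P3:I | bus: BusRdX,Flush
[5] P2: load  L0 | P0:S(7), P1:I, P2:S(7), P3:I | bus: BusRd,Flush
[6] P2: store L0 := 43 | P0:I, P1:I, P2:M(43), P3:I | bus: BusUpgr
[7] P1: store L0 := 17 | P0:I, P1:M(17), P2:I, P3:I | bus: BusRdX,Flush
[8] P2: load  L0 | P0:I, P1:S(17), P2:S(17), P3:I | bus: BusRd,Flush
[9] P1: load  L0 | P0:I, P1:S(17), P2:S(17), P3:I | bus: none
[10] P1: store L0 := 91 | P0:I, P1:M(91), P2:I, P3:I | bus: BusUpgr
[11] P1: store L1 := 13 | P0:I, P1:M(13), P2:I, P3:I | bus: BusRdX,Flush
[12] P1: store L0 := 97 | P0:I, P1:M(97), P2:I, P3:I | bus: none
[13] P3: load  L0 | P0:I, P1:S(97), P2:I, P3:S(97) | bus: BusRd,Flush
[14] P3: load  L0 | P0:I, P1:S(97), P2:I, P3:S(97) | bus: none
[15] P1: load  L1 | P0:I, P1:M(13), P2:I, P3:I | bus: none
[16] P3: store L0 := 56 | P0:I, P1:I, P2:I, P3:M(56) | bus: BusUpgr
[17] P0: store L0 := 89 | P0:M(89), P1:I, P2:I, P3:I | bus: BusRdX,Flush
[18] P1: load  L0 | P0:S(89), P1:S(89), P2:I, P3:I | bus: BusRd,Flush
[19] P2: store L0 := 30 | P0:I, P1:I, P2:M(30), P3:I | bus: BusRdX
[20] P1: load  L0 | P0:I, P1:S(30), P2:S(30), P3:I | bus: BusRd,Flush
[21] P2: store L0 := 95 | P0:I, P1:I, P2:M(95), P3:I | bus: BusUpgr
[22] P1: store L0 := 24 | P0:I, P1:M(24), P2:I, P3:I | bus: BusRdX,Flush

bus = BusRd,Flush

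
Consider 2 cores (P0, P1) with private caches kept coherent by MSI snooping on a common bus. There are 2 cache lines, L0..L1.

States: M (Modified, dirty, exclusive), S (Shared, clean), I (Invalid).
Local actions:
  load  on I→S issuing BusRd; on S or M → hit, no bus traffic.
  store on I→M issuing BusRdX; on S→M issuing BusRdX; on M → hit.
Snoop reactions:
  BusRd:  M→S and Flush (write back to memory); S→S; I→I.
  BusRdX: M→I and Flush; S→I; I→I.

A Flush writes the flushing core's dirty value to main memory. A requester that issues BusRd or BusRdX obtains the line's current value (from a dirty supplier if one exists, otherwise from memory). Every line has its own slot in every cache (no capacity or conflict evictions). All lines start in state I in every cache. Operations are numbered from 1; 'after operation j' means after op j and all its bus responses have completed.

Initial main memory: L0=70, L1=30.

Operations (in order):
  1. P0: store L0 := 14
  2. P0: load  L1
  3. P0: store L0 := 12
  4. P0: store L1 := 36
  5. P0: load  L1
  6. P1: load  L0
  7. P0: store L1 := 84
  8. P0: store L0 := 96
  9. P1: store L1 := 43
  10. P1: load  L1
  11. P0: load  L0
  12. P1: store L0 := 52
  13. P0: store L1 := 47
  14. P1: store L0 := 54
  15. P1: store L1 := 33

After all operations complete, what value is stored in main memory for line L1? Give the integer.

memory[L1] = 47

[1] P0: store L0 := 14 | P0:M(14), P1:I | bus: BusRdX
[2] P0: load  L1 | P0:S(30), P1:I | bus: BusRd
[3] P0: store L0 := 12 | P0:M(12), P1:I | bus: none
[4] P0: store L1 := 36 | P0:M(36), P1:I | bus: BusRdX
[5] P0: load  L1 | P0:M(36), P1:I | bus: none
[6] P1: load  L0 | P0:S(12), P1:S(12) | bus: BusRd,Flush
[7] P0: store L1 := 84 | P0:M(84), P1:I | bus: none
[8] P0: store L0 := 96 | P0:M(96), P1:I | bus: BusRdX
[9] P1: store L1 := 43 | P0:I, P1:M(43) | bus: BusRdX,Flush
[10] P1: load  L1 | P0:I, P1:M(43) | bus: none
[11] P0: load  L0 | P0:M(96), P1:I | bus: none
[12] P1: store L0 := 52 | P0:I, P1:M(52) | bus: BusRdX,Flush
[13] P0: store L1 := 47 | P0:M(47), P1:I | bus: BusRdX,Flush
[14] P1: store L0 := 54 | P0:I, P1:M(54) | bus: none
[15] P1: store L1 := 33 | P0:I, P1:M(33) | bus: BusRdX,Flush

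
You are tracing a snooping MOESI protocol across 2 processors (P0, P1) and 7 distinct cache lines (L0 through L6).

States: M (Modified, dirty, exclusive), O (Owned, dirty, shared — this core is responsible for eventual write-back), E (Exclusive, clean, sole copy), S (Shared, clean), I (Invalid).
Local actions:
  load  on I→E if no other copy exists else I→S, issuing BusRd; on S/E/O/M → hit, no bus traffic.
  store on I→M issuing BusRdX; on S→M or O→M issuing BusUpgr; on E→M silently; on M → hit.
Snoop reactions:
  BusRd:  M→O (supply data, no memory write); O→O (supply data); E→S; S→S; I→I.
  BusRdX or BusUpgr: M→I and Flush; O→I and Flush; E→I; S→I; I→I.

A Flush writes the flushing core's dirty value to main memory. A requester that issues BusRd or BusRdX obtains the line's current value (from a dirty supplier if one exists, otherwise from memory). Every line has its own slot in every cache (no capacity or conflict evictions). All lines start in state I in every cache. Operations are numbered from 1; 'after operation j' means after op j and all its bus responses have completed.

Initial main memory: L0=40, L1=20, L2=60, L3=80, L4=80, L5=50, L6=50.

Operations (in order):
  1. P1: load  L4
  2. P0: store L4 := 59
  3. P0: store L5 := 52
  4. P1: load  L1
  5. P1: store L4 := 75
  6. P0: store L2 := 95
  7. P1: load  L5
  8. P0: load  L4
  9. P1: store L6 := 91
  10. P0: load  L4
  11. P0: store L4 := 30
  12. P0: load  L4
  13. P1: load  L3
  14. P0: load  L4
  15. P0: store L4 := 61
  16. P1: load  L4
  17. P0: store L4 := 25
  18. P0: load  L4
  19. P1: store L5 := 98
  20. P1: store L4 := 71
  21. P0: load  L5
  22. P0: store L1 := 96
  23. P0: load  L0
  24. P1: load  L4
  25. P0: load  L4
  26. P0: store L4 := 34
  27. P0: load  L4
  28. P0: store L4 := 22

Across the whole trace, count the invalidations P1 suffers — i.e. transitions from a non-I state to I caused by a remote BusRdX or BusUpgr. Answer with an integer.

  op1 P1: load  L4 → I/E on L4; bus BusRd; mem=80
  op2 P0: store L4 := 59 → M/I on L4; bus BusRdX; mem=80
  op3 P0: store L5 := 52 → M/I on L5; bus BusRdX; mem=50
  op4 P1: load  L1 → I/E on L1; bus BusRd; mem=20
  op5 P1: store L4 := 75 → I/M on L4; bus BusRdX Flush; mem=59
  op6 P0: store L2 := 95 → M/I on L2; bus BusRdX; mem=60
  op7 P1: load  L5 → O/S on L5; bus BusRd; mem=50
  op8 P0: load  L4 → S/O on L4; bus BusRd; mem=59
  op9 P1: store L6 := 91 → I/M on L6; bus BusRdX; mem=50
  op10 P0: load  L4 → S/O on L4; bus (none); mem=59
  op11 P0: store L4 := 30 → M/I on L4; bus BusUpgr Flush; mem=75
  op12 P0: load  L4 → M/I on L4; bus (none); mem=75
  op13 P1: load  L3 → I/E on L3; bus BusRd; mem=80
  op14 P0: load  L4 → M/I on L4; bus (none); mem=75
  op15 P0: store L4 := 61 → M/I on L4; bus (none); mem=75
  op16 P1: load  L4 → O/S on L4; bus BusRd; mem=75
  op17 P0: store L4 := 25 → M/I on L4; bus BusUpgr; mem=75
  op18 P0: load  L4 → M/I on L4; bus (none); mem=75
  op19 P1: store L5 := 98 → I/M on L5; bus BusUpgr Flush; mem=52
  op20 P1: store L4 := 71 → I/M on L4; bus BusRdX Flush; mem=25
  op21 P0: load  L5 → S/O on L5; bus BusRd; mem=52
  op22 P0: store L1 := 96 → M/I on L1; bus BusRdX; mem=20
  op23 P0: load  L0 → E/I on L0; bus BusRd; mem=40
  op24 P1: load  L4 → I/M on L4; bus (none); mem=25
  op25 P0: load  L4 → S/O on L4; bus BusRd; mem=25
  op26 P0: store L4 := 34 → M/I on L4; bus BusUpgr Flush; mem=71
  op27 P0: load  L4 → M/I on L4; bus (none); mem=71
  op28 P0: store L4 := 22 → M/I on L4; bus (none); mem=71

invalidations = 5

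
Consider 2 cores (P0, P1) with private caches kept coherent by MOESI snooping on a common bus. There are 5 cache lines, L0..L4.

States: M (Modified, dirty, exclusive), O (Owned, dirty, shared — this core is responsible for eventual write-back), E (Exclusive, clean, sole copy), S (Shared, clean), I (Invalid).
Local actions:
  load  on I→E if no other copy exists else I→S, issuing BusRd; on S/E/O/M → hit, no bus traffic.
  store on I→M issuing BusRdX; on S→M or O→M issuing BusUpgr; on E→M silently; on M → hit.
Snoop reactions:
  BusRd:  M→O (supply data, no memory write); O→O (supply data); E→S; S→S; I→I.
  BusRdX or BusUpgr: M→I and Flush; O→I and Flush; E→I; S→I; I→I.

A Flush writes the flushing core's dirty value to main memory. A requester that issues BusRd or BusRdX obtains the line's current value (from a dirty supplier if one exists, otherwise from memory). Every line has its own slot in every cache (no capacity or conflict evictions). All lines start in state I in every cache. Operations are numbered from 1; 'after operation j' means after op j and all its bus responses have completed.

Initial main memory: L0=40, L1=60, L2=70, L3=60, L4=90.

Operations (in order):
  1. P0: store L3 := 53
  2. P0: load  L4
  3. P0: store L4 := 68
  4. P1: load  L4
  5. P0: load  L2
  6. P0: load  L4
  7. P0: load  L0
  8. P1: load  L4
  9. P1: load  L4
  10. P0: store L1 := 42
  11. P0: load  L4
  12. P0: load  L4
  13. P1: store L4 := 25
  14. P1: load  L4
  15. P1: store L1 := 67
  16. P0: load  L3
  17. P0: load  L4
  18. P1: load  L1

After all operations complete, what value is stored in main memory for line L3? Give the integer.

memory[L3] = 60

step 1: P0: store L3 := 53  ⟶  MI  (L3)  txn=BusRdX  M[L3]=60
step 2: P0: load  L4  ⟶  EI  (L4)  txn=BusRd  M[L4]=90
step 3: P0: store L4 := 68  ⟶  MI  (L4)  txn=∅  M[L4]=90
step 4: P1: load  L4  ⟶  OS  (L4)  txn=BusRd  M[L4]=90
step 5: P0: load  L2  ⟶  EI  (L2)  txn=BusRd  M[L2]=70
step 6: P0: load  L4  ⟶  OS  (L4)  txn=∅  M[L4]=90
step 7: P0: load  L0  ⟶  EI  (L0)  txn=BusRd  M[L0]=40
step 8: P1: load  L4  ⟶  OS  (L4)  txn=∅  M[L4]=90
step 9: P1: load  L4  ⟶  OS  (L4)  txn=∅  M[L4]=90
step 10: P0: store L1 := 42  ⟶  MI  (L1)  txn=BusRdX  M[L1]=60
step 11: P0: load  L4  ⟶  OS  (L4)  txn=∅  M[L4]=90
step 12: P0: load  L4  ⟶  OS  (L4)  txn=∅  M[L4]=90
step 13: P1: store L4 := 25  ⟶  IM  (L4)  txn=BusUpgr+Flush  M[L4]=68
step 14: P1: load  L4  ⟶  IM  (L4)  txn=∅  M[L4]=68
step 15: P1: store L1 := 67  ⟶  IM  (L1)  txn=BusRdX+Flush  M[L1]=42
step 16: P0: load  L3  ⟶  MI  (L3)  txn=∅  M[L3]=60
step 17: P0: load  L4  ⟶  SO  (L4)  txn=BusRd  M[L4]=68
step 18: P1: load  L1  ⟶  IM  (L1)  txn=∅  M[L1]=42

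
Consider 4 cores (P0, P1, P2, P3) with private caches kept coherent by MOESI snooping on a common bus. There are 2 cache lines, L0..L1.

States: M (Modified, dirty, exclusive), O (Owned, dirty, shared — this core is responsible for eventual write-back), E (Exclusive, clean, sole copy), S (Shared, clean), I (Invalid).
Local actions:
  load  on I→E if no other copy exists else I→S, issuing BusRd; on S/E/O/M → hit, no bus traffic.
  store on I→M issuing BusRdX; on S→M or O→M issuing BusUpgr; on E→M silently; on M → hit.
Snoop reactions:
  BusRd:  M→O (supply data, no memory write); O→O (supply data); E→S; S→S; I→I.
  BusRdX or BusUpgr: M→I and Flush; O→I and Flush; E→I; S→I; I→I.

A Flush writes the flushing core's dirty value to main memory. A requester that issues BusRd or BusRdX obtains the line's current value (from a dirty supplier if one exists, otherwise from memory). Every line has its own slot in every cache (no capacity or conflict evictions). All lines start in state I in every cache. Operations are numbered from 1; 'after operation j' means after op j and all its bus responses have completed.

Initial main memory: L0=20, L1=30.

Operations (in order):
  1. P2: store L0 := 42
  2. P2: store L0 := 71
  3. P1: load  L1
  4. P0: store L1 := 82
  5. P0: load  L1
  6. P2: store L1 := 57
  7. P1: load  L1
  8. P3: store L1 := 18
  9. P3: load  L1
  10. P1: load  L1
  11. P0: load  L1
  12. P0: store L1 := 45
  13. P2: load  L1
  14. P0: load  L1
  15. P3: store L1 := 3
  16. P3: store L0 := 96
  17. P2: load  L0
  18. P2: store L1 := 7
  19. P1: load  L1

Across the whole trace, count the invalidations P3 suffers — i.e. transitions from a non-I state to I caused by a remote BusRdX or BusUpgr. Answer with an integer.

invalidations = 2

step 1: P2: store L0 := 42  ⟶  IIMI  (L0)  txn=BusRdX  M[L0]=20
step 2: P2: store L0 := 71  ⟶  IIMI  (L0)  txn=∅  M[L0]=20
step 3: P1: load  L1  ⟶  IEII  (L1)  txn=BusRd  M[L1]=30
step 4: P0: store L1 := 82  ⟶  MIII  (L1)  txn=BusRdX  M[L1]=30
step 5: P0: load  L1  ⟶  MIII  (L1)  txn=∅  M[L1]=30
step 6: P2: store L1 := 57  ⟶  IIMI  (L1)  txn=BusRdX+Flush  M[L1]=82
step 7: P1: load  L1  ⟶  ISOI  (L1)  txn=BusRd  M[L1]=82
step 8: P3: store L1 := 18  ⟶  IIIM  (L1)  txn=BusRdX+Flush  M[L1]=57
step 9: P3: load  L1  ⟶  IIIM  (L1)  txn=∅  M[L1]=57
step 10: P1: load  L1  ⟶  ISIO  (L1)  txn=BusRd  M[L1]=57
step 11: P0: load  L1  ⟶  SSIO  (L1)  txn=BusRd  M[L1]=57
step 12: P0: store L1 := 45  ⟶  MIII  (L1)  txn=BusUpgr+Flush  M[L1]=18
step 13: P2: load  L1  ⟶  OISI  (L1)  txn=BusRd  M[L1]=18
step 14: P0: load  L1  ⟶  OISI  (L1)  txn=∅  M[L1]=18
step 15: P3: store L1 := 3  ⟶  IIIM  (L1)  txn=BusRdX+Flush  M[L1]=45
step 16: P3: store L0 := 96  ⟶  IIIM  (L0)  txn=BusRdX+Flush  M[L0]=71
step 17: P2: load  L0  ⟶  IISO  (L0)  txn=BusRd  M[L0]=71
step 18: P2: store L1 := 7  ⟶  IIMI  (L1)  txn=BusRdX+Flush  M[L1]=3
step 19: P1: load  L1  ⟶  ISOI  (L1)  txn=BusRd  M[L1]=3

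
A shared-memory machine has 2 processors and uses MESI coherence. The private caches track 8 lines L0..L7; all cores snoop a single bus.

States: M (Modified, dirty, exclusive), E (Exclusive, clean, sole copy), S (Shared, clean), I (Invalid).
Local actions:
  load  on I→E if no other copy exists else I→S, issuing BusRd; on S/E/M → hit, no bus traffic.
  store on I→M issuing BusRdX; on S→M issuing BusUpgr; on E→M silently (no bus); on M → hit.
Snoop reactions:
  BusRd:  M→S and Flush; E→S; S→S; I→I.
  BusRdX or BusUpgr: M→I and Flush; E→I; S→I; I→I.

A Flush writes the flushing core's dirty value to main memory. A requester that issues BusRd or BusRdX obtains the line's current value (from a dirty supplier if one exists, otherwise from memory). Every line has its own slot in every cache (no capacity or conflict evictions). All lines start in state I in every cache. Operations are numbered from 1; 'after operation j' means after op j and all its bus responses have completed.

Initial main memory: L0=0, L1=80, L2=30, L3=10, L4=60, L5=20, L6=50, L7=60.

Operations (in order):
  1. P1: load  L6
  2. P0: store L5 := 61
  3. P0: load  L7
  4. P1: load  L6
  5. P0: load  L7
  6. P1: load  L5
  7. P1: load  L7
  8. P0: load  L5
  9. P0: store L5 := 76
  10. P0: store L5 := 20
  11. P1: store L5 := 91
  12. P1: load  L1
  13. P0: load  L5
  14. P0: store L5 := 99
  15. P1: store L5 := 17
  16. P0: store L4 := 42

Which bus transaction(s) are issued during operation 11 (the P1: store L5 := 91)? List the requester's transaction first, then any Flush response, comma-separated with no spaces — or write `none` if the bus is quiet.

  op1 P1: load  L6 → I/E on L6; bus BusRd; mem=50
  op2 P0: store L5 := 61 → M/I on L5; bus BusRdX; mem=20
  op3 P0: load  L7 → E/I on L7; bus BusRd; mem=60
  op4 P1: load  L6 → I/E on L6; bus (none); mem=50
  op5 P0: load  L7 → E/I on L7; bus (none); mem=60
  op6 P1: load  L5 → S/S on L5; bus BusRd Flush; mem=61
  op7 P1: load  L7 → S/S on L7; bus BusRd; mem=60
  op8 P0: load  L5 → S/S on L5; bus (none); mem=61
  op9 P0: store L5 := 76 → M/I on L5; bus BusUpgr; mem=61
  op10 P0: store L5 := 20 → M/I on L5; bus (none); mem=61
  op11 P1: store L5 := 91 → I/M on L5; bus BusRdX Flush; mem=20
  op12 P1: load  L1 → I/E on L1; bus BusRd; mem=80
  op13 P0: load  L5 → S/S on L5; bus BusRd Flush; mem=91
  op14 P0: store L5 := 99 → M/I on L5; bus BusUpgr; mem=91
  op15 P1: store L5 := 17 → I/M on L5; bus BusRdX Flush; mem=99
  op16 P0: store L4 := 42 → M/I on L4; bus BusRdX; mem=60

bus = BusRdX,Flush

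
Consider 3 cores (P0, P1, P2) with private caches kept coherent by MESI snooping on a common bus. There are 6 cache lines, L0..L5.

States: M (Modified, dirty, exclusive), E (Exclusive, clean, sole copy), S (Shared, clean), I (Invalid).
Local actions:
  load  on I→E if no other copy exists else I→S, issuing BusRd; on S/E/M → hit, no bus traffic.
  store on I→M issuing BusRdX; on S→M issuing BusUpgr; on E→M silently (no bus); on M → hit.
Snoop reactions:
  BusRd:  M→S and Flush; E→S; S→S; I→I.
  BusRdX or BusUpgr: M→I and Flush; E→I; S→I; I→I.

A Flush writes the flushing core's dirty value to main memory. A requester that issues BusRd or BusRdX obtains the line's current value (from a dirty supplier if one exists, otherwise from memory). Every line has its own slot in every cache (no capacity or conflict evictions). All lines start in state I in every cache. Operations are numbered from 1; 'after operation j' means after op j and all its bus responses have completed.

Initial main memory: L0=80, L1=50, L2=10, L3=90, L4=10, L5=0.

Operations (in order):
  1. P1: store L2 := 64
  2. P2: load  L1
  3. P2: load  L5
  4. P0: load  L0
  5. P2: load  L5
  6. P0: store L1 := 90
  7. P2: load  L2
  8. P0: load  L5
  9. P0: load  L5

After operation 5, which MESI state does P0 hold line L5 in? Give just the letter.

state = I

[1] P1: store L2 := 64 | P0:I, P1:M(64), P2:I | bus: BusRdX
[2] P2: load  L1 | P0:I, P1:I, P2:E(50) | bus: BusRd
[3] P2: load  L5 | P0:I, P1:I, P2:E(0) | bus: BusRd
[4] P0: load  L0 | P0:E(80), P1:I, P2:I | bus: BusRd
[5] P2: load  L5 | P0:I, P1:I, P2:E(0) | bus: none
[6] P0: store L1 := 90 | P0:M(90), P1:I, P2:I | bus: BusRdX
[7] P2: load  L2 | P0:I, P1:S(64), P2:S(64) | bus: BusRd,Flush
[8] P0: load  L5 | P0:S(0), P1:I, P2:S(0) | bus: BusRd
[9] P0: load  L5 | P0:S(0), P1:I, P2:S(0) | bus: none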